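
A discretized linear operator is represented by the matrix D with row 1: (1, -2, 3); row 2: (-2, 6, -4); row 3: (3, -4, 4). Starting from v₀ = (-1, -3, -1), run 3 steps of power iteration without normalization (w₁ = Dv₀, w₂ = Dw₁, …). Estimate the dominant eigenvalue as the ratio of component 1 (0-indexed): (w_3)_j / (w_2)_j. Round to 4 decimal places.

λ ≈ 9.9375

w1 = Dv₀ = (2, -12, 5)
w2 = Dw1 = (41, -96, 74)
w3 = Dw2 = (455, -954, 803)
Ratio at component: -954 / -96 = 9.9375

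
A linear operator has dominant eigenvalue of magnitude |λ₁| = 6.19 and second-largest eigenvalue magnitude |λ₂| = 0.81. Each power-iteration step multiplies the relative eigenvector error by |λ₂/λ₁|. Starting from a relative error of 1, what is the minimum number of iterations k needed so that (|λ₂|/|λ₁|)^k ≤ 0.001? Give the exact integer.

|λ₂/λ₁| = 0.81/6.19 = 0.13086
Need k ≥ ln(0.001) / ln(0.13086) = -6.9078 / -2.0337 ≈ 3.397
Smallest integer k satisfying the bound: 4

4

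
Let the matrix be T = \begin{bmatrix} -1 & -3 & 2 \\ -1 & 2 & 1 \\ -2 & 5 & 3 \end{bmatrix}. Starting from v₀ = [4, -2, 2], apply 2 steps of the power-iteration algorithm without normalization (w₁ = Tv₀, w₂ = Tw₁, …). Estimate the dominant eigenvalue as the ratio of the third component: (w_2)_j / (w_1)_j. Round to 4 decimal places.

w1 = Tv₀ = (6, -6, -12)
w2 = Tw1 = (-12, -30, -78)
Ratio at component: -78 / -12 = 6.5000

6.5000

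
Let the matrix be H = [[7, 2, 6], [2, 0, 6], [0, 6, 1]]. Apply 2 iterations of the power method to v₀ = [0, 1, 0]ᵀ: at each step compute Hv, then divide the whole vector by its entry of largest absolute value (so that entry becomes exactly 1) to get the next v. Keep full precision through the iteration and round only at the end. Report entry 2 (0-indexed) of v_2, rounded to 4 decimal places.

Hv0 = (2.00000, 0.00000, 6.00000); divide by 6.00000 → v1 = (0.33333, 0.00000, 1.00000)
Hv1 = (8.33333, 6.66667, 1.00000); divide by 8.33333 → v2 = (1.00000, 0.80000, 0.12000)
Requested entry of v2: 6/50 = 0.1200

0.1200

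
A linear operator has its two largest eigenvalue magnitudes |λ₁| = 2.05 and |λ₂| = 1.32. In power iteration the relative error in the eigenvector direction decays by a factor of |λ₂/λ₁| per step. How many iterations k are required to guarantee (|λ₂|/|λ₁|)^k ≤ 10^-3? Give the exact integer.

|λ₂/λ₁| = 1.32/2.05 = 0.64390
Need k ≥ ln(10^-3) / ln(0.64390) = -6.9078 / -0.4402 ≈ 15.692
Smallest integer k satisfying the bound: 16

16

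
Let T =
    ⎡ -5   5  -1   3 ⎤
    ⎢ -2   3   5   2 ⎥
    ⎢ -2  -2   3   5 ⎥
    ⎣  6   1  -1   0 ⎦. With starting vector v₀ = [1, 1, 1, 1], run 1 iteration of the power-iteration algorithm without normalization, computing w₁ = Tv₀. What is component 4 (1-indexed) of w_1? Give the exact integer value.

6

w1 = Tv₀ = ((-5)·1 + 5·1 + (-1)·1 + 3·1; (-2)·1 + 3·1 + 5·1 + 2·1; (-2)·1 + (-2)·1 + 3·1 + 5·1; 6·1 + 1·1 + (-1)·1 + 0·1) = (2, 8, 4, 6)
The requested component of w1 is 6.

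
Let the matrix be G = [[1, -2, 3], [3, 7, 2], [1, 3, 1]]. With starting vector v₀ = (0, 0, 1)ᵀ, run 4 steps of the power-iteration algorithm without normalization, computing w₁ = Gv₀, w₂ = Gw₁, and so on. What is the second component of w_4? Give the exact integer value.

1527

w1 = Gv₀ = (3, 2, 1)
w2 = Gw1 = (2, 25, 10)
w3 = Gw2 = (-18, 201, 87)
w4 = Gw3 = (-159, 1527, 672)
The requested component of w4 is 1527.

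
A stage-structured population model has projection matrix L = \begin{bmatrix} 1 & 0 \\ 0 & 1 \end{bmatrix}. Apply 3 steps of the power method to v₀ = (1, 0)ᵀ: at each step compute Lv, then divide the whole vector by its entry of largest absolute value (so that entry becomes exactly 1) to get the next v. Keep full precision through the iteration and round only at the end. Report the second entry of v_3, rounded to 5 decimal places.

Lv0 = (1.000000, 0.000000); divide by 1.000000 → v1 = (1.000000, 0.000000)
Lv1 = (1.000000, 0.000000); divide by 1.000000 → v2 = (1.000000, 0.000000)
Lv2 = (1.000000, 0.000000); divide by 1.000000 → v3 = (1.000000, 0.000000)
Requested entry of v3: 0/1 = 0.00000

0.00000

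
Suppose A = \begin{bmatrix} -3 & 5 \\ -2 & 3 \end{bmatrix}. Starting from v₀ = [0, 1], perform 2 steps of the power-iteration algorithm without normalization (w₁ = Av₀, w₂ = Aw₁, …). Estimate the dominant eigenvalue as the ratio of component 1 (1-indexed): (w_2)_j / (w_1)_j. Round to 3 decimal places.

w1 = Av₀ = ((-3)·0 + 5·1; (-2)·0 + 3·1) = (5, 3)
w2 = Aw1 = ((-3)·5 + 5·3; (-2)·5 + 3·3) = (0, -1)
Ratio at component: 0 / 5 = 0.000

λ ≈ 0.000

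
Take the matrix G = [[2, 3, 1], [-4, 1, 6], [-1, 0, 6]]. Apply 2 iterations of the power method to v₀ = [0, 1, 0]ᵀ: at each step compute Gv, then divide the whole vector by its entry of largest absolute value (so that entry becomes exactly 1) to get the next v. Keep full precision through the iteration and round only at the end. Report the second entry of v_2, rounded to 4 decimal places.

Gv0 = (3.00000, 1.00000, 0.00000); divide by 3.00000 → v1 = (1.00000, 0.33333, 0.00000)
Gv1 = (3.00000, -3.66667, -1.00000); divide by -3.66667 → v2 = (-0.81818, 1.00000, 0.27273)
Requested entry of v2: -11/-11 = 1.0000

1.0000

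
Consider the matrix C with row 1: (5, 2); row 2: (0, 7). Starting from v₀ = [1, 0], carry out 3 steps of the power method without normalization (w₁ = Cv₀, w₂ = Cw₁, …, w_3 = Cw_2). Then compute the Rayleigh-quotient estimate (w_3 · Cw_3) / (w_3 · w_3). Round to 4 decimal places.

w1 = Cv₀ = (5·1 + 2·0; 0·1 + 7·0) = (5, 0)
w2 = Cw1 = (5·5 + 2·0; 0·5 + 7·0) = (25, 0)
w3 = Cw2 = (125, 0)
Cw3 = (625, 0)
w3·Cw3 = 125·625 + 0·0 = 78125; w3·w3 = 125·125 + 0·0 = 15625
λ ≈ 78125/15625 = 5.0000

λ ≈ 5.0000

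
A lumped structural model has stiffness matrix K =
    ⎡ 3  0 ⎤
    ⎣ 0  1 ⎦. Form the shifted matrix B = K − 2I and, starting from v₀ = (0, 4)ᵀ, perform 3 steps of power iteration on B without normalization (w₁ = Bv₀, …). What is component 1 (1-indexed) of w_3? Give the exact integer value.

0

B = K − 2I has rows (1, 0); (0, -1)
w1 = Bv₀ = (1·0 + 0·4; 0·0 + (-1)·4) = (0, -4)
w2 = Bw1 = (1·0 + 0·(-4); 0·0 + (-1)·(-4)) = (0, 4)
w3 = Bw2 = (0, -4)
Requested component of w3: 0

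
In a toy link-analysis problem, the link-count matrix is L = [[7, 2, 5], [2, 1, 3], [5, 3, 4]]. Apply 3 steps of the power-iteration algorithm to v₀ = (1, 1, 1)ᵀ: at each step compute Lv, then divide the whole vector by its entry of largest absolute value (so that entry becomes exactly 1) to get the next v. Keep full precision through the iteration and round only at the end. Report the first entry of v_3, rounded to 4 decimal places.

Lv0 = (14.00000, 6.00000, 12.00000); divide by 14.00000 → v1 = (1.00000, 0.42857, 0.85714)
Lv1 = (12.14286, 5.00000, 9.71429); divide by 12.14286 → v2 = (1.00000, 0.41176, 0.80000)
Lv2 = (11.82353, 4.81176, 9.43529); divide by 11.82353 → v3 = (1.00000, 0.40697, 0.79801)
Requested entry of v3: 2010/2010 = 1.0000

1.0000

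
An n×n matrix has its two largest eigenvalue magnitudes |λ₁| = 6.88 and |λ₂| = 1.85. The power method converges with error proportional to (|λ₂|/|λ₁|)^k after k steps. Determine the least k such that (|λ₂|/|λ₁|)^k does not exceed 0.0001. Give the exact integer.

|λ₂/λ₁| = 1.85/6.88 = 0.26890
Need k ≥ ln(0.0001) / ln(0.26890) = -9.2103 / -1.3134 ≈ 7.012
Smallest integer k satisfying the bound: 8

8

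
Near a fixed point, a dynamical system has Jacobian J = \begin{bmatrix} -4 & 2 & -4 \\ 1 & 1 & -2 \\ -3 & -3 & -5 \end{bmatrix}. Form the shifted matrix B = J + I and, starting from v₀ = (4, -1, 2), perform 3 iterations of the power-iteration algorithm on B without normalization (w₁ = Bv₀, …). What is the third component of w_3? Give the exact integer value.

-974

B = J + I has rows (-3, 2, -4); (1, 2, -2); (-3, -3, -4)
w1 = Bv₀ = ((-3)·4 + 2·(-1) + (-4)·2; 1·4 + 2·(-1) + (-2)·2; (-3)·4 + (-3)·(-1) + (-4)·2) = (-22, -2, -17)
w2 = Bw1 = ((-3)·(-22) + 2·(-2) + (-4)·(-17); 1·(-22) + 2·(-2) + (-2)·(-17); (-3)·(-22) + (-3)·(-2) + (-4)·(-17)) = (130, 8, 140)
w3 = Bw2 = (-934, -134, -974)
Requested component of w3: -974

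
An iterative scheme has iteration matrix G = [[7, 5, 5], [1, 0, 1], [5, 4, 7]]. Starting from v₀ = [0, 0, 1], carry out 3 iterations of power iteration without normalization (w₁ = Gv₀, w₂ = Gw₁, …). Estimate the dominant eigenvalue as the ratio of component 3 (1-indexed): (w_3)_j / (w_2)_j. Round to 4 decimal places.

λ ≈ 12.4231

w1 = Gv₀ = (5, 1, 7)
w2 = Gw1 = (75, 12, 78)
w3 = Gw2 = (975, 153, 969)
Ratio at component: 969 / 78 = 12.4231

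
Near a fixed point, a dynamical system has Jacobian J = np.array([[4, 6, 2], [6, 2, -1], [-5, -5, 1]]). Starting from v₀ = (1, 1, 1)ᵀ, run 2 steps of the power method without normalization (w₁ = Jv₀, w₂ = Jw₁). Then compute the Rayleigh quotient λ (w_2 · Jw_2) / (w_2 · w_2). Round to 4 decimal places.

w1 = Jv₀ = (12, 7, -9)
w2 = Jw1 = (72, 95, -104)
Jw2 = (650, 726, -939)
w2·Jw2 = 72·650 + 95·726 + (-104)·(-939) = 213426; w2·w2 = 72·72 + 95·95 + (-104)·(-104) = 25025
λ ≈ 213426/25025 = 8.5285

λ ≈ 8.5285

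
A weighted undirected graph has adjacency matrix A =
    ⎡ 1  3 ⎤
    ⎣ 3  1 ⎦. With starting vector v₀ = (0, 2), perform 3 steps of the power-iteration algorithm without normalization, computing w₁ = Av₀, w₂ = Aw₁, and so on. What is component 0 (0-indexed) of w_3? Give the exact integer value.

72

w1 = Av₀ = (6, 2)
w2 = Aw1 = (12, 20)
w3 = Aw2 = (72, 56)
The requested component of w3 is 72.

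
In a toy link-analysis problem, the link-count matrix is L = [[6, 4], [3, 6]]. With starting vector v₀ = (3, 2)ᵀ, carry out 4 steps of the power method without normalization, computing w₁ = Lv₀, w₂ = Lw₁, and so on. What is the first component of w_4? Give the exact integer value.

21312

w1 = Lv₀ = (6·3 + 4·2; 3·3 + 6·2) = (26, 21)
w2 = Lw1 = (6·26 + 4·21; 3·26 + 6·21) = (240, 204)
w3 = Lw2 = (2256, 1944)
w4 = Lw3 = (21312, 18432)
The requested component of w4 is 21312.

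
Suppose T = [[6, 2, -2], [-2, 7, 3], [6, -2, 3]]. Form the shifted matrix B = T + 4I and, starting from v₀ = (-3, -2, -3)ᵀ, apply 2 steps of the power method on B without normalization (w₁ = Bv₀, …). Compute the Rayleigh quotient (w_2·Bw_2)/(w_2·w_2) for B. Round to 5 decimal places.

B = T + 4I has rows (10, 2, -2); (-2, 11, 3); (6, -2, 7)
w1 = Bv₀ = (10·(-3) + 2·(-2) + (-2)·(-3); (-2)·(-3) + 11·(-2) + 3·(-3); 6·(-3) + (-2)·(-2) + 7·(-3)) = (-28, -25, -35)
w2 = Bw1 = (10·(-28) + 2·(-25) + (-2)·(-35); (-2)·(-28) + 11·(-25) + 3·(-35); 6·(-28) + (-2)·(-25) + 7·(-35)) = (-260, -324, -363)
Bw2 = (-2522, -4133, -3453)
w2·Bw2 = 3248251; w2·w2 = 304345; μ ≈ 3248251/304345 = 10.67292

10.67292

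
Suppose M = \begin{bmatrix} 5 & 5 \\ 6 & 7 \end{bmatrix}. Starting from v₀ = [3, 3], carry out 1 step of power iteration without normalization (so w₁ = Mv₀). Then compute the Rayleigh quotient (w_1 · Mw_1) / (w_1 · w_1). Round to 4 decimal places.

w1 = Mv₀ = (5·3 + 5·3; 6·3 + 7·3) = (30, 39)
Mw1 = (345, 453)
w1·Mw1 = 30·345 + 39·453 = 28017; w1·w1 = 30·30 + 39·39 = 2421
λ ≈ 28017/2421 = 11.5725

λ ≈ 11.5725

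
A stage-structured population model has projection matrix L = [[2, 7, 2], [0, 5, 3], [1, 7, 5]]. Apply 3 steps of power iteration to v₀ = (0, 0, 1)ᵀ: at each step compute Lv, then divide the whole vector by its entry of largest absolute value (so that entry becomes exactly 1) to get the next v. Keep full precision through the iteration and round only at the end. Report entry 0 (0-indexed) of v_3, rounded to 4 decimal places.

Lv0 = (2.00000, 3.00000, 5.00000); divide by 5.00000 → v1 = (0.40000, 0.60000, 1.00000)
Lv1 = (7.00000, 6.00000, 9.60000); divide by 9.60000 → v2 = (0.72917, 0.62500, 1.00000)
Lv2 = (7.83333, 6.12500, 10.10417); divide by 10.10417 → v3 = (0.77526, 0.60619, 1.00000)
Requested entry of v3: 376/485 = 0.7753

0.7753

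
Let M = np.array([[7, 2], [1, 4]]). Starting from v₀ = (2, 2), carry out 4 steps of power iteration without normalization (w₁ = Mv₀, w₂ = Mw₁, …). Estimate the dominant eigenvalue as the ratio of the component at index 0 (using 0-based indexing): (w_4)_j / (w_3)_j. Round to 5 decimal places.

7.66432

w1 = Mv₀ = (18, 10)
w2 = Mw1 = (146, 58)
w3 = Mw2 = (1138, 378)
w4 = Mw3 = (8722, 2650)
Ratio at component: 8722 / 1138 = 7.66432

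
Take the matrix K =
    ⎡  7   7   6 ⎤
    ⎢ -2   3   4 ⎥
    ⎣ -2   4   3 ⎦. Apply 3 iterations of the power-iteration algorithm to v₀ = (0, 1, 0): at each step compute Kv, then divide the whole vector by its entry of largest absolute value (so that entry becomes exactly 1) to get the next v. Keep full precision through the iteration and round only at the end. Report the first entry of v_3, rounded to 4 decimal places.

Kv0 = (7.00000, 3.00000, 4.00000); divide by 7.00000 → v1 = (1.00000, 0.42857, 0.57143)
Kv1 = (13.42857, 1.57143, 1.42857); divide by 13.42857 → v2 = (1.00000, 0.11702, 0.10638)
Kv2 = (8.45745, -1.22340, -1.21277); divide by 8.45745 → v3 = (1.00000, -0.14465, -0.14340)
Requested entry of v3: 795/795 = 1.0000

1.0000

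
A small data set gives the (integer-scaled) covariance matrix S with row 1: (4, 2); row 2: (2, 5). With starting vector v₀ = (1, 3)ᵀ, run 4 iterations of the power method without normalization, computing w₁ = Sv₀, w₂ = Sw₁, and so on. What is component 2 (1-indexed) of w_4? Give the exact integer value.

w1 = Sv₀ = (4·1 + 2·3; 2·1 + 5·3) = (10, 17)
w2 = Sw1 = (4·10 + 2·17; 2·10 + 5·17) = (74, 105)
w3 = Sw2 = (506, 673)
w4 = Sw3 = (3370, 4377)
The requested component of w4 is 4377.

4377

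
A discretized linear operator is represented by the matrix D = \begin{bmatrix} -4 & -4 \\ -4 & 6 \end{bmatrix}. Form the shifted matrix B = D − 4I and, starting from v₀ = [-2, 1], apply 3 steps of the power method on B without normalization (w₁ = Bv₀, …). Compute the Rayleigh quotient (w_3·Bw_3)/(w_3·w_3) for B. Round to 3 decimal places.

μ ≈ -9.373

B = D − 4I has rows (-8, -4); (-4, 2)
w1 = Bv₀ = (12, 10)
w2 = Bw1 = (-136, -28)
w3 = Bw2 = (1200, 488)
Bw3 = (-11552, -3824)
w3·Bw3 = -15728512; w3·w3 = 1678144; μ ≈ -15728512/1678144 = -9.373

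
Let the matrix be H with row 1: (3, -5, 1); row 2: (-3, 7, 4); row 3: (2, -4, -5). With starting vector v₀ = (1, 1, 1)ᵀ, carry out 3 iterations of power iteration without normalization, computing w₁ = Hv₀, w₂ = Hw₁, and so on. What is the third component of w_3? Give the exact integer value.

w1 = Hv₀ = (-1, 8, -7)
w2 = Hw1 = (-50, 31, 1)
w3 = Hw2 = (-304, 371, -229)
The requested component of w3 is -229.

-229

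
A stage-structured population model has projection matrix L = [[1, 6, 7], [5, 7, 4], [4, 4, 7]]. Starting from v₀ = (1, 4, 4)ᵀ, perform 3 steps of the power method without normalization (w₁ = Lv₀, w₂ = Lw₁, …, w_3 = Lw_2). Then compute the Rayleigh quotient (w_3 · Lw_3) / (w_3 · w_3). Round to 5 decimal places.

15.11940

w1 = Lv₀ = (1·1 + 6·4 + 7·4; 5·1 + 7·4 + 4·4; 4·1 + 4·4 + 7·4) = (53, 49, 48)
w2 = Lw1 = (1·53 + 6·49 + 7·48; 5·53 + 7·49 + 4·48; 4·53 + 4·49 + 7·48) = (683, 800, 744)
w3 = Lw2 = (10691, 11991, 11140)
Lw3 = (160617, 181952, 168708)
w3·Lw3 = 10691·160617 + 11991·181952 + 11140·168708 = 5778349899; w3·w3 = 10691·10691 + 11991·11991 + 11140·11140 = 382181162
λ ≈ 5778349899/382181162 = 15.11940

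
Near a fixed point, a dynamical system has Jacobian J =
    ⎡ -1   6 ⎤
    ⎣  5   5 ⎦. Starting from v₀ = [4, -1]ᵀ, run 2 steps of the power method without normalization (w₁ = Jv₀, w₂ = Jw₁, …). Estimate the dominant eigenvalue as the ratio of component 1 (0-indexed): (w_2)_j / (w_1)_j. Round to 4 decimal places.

λ ≈ 1.6667

w1 = Jv₀ = (-10, 15)
w2 = Jw1 = (100, 25)
Ratio at component: 25 / 15 = 1.6667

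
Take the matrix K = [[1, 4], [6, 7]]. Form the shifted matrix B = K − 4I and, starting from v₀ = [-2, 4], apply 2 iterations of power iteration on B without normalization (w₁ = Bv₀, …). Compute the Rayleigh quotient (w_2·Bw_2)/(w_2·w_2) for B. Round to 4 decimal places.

-2.2000

B = K − 4I has rows (-3, 4); (6, 3)
w1 = Bv₀ = ((-3)·(-2) + 4·4; 6·(-2) + 3·4) = (22, 0)
w2 = Bw1 = ((-3)·22 + 4·0; 6·22 + 3·0) = (-66, 132)
Bw2 = (726, 0)
w2·Bw2 = -47916; w2·w2 = 21780; μ ≈ -47916/21780 = -2.2000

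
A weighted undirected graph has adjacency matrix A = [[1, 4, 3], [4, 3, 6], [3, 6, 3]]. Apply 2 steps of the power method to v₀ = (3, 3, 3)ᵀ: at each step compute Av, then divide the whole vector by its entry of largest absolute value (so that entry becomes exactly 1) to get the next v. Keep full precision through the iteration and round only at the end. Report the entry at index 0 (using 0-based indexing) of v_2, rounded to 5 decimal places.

0.67133

Av0 = (24.000000, 39.000000, 36.000000); divide by 39.000000 → v1 = (0.615385, 1.000000, 0.923077)
Av1 = (7.384615, 11.000000, 10.615385); divide by 11.000000 → v2 = (0.671329, 1.000000, 0.965035)
Requested entry of v2: 288/429 = 0.67133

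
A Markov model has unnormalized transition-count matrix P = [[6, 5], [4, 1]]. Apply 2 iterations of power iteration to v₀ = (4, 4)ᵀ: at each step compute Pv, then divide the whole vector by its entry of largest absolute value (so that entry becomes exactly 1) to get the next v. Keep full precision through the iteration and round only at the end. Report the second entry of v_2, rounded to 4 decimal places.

Pv0 = (44.00000, 20.00000); divide by 44.00000 → v1 = (1.00000, 0.45455)
Pv1 = (8.27273, 4.45455); divide by 8.27273 → v2 = (1.00000, 0.53846)
Requested entry of v2: 196/364 = 0.5385

0.5385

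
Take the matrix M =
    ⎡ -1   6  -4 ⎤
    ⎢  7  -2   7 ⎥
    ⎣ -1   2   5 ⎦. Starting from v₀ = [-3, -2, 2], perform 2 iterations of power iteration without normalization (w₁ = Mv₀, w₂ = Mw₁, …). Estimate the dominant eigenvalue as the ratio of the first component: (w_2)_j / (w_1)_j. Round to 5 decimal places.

λ ≈ 2.17647

w1 = Mv₀ = ((-1)·(-3) + 6·(-2) + (-4)·2; 7·(-3) + (-2)·(-2) + 7·2; (-1)·(-3) + 2·(-2) + 5·2) = (-17, -3, 9)
w2 = Mw1 = ((-1)·(-17) + 6·(-3) + (-4)·9; 7·(-17) + (-2)·(-3) + 7·9; (-1)·(-17) + 2·(-3) + 5·9) = (-37, -50, 56)
Ratio at component: -37 / -17 = 2.17647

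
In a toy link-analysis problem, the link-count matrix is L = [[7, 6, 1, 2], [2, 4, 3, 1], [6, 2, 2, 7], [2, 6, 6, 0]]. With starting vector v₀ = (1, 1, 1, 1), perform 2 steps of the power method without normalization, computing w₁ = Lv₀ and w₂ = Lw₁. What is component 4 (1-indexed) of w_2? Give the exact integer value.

194

w1 = Lv₀ = (16, 10, 17, 14)
w2 = Lw1 = (217, 137, 248, 194)
The requested component of w2 is 194.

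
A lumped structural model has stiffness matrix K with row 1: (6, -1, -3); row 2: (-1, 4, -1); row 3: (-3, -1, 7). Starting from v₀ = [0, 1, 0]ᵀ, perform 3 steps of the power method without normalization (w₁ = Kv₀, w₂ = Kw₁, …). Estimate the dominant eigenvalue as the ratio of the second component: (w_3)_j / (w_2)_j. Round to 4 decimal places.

w1 = Kv₀ = (-1, 4, -1)
w2 = Kw1 = (-7, 18, -8)
w3 = Kw2 = (-36, 87, -53)
Ratio at component: 87 / 18 = 4.8333

4.8333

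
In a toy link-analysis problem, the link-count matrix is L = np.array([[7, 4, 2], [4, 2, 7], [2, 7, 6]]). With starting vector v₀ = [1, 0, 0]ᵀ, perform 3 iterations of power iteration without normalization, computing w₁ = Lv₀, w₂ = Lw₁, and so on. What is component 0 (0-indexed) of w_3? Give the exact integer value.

w1 = Lv₀ = (7·1 + 4·0 + 2·0; 4·1 + 2·0 + 7·0; 2·1 + 7·0 + 6·0) = (7, 4, 2)
w2 = Lw1 = (7·7 + 4·4 + 2·2; 4·7 + 2·4 + 7·2; 2·7 + 7·4 + 6·2) = (69, 50, 54)
w3 = Lw2 = (791, 754, 812)
The requested component of w3 is 791.

791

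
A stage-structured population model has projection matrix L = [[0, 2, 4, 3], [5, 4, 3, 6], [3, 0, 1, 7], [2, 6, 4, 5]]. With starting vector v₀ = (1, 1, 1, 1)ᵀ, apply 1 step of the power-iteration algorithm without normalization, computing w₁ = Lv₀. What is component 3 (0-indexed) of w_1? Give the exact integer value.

w1 = Lv₀ = (9, 18, 11, 17)
The requested component of w1 is 17.

17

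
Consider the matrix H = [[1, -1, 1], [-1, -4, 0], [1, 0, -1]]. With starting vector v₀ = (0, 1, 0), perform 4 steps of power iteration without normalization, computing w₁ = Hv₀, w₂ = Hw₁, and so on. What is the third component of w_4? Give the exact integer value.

-19

w1 = Hv₀ = (-1, -4, 0)
w2 = Hw1 = (3, 17, -1)
w3 = Hw2 = (-15, -71, 4)
w4 = Hw3 = (60, 299, -19)
The requested component of w4 is -19.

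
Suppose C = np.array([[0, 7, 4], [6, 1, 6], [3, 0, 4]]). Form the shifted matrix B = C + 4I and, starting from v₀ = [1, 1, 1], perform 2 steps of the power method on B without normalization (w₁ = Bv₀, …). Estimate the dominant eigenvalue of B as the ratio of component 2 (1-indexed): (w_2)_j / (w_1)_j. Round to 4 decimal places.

μ ≈ 14.1765

B = C + 4I has rows (4, 7, 4); (6, 5, 6); (3, 0, 8)
w1 = Bv₀ = (4·1 + 7·1 + 4·1; 6·1 + 5·1 + 6·1; 3·1 + 0·1 + 8·1) = (15, 17, 11)
w2 = Bw1 = (4·15 + 7·17 + 4·11; 6·15 + 5·17 + 6·11; 3·15 + 0·17 + 8·11) = (223, 241, 133)
Ratio: 241/17 = 14.1765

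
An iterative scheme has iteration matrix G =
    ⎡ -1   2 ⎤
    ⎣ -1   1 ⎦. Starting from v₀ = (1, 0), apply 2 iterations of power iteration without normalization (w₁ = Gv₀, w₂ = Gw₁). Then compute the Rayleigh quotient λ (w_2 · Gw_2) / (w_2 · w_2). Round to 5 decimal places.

-1.00000

w1 = Gv₀ = ((-1)·1 + 2·0; (-1)·1 + 1·0) = (-1, -1)
w2 = Gw1 = ((-1)·(-1) + 2·(-1); (-1)·(-1) + 1·(-1)) = (-1, 0)
Gw2 = (1, 1)
w2·Gw2 = (-1)·1 + 0·1 = -1; w2·w2 = (-1)·(-1) + 0·0 = 1
λ ≈ -1/1 = -1.00000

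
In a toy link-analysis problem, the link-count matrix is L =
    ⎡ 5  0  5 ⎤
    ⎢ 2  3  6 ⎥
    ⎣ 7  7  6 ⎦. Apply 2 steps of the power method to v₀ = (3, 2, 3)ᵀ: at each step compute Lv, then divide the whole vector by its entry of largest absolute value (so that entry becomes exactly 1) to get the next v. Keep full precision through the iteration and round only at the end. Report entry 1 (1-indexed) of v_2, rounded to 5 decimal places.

Lv0 = (30.000000, 30.000000, 53.000000); divide by 53.000000 → v1 = (0.566038, 0.566038, 1.000000)
Lv1 = (7.830189, 8.830189, 13.924528); divide by 13.924528 → v2 = (0.562331, 0.634146, 1.000000)
Requested entry of v2: 415/738 = 0.56233

0.56233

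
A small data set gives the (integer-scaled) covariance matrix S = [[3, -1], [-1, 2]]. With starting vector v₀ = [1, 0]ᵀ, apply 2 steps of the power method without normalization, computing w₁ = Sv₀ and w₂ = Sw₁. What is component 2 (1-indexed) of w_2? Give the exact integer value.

w1 = Sv₀ = (3·1 + (-1)·0; (-1)·1 + 2·0) = (3, -1)
w2 = Sw1 = (3·3 + (-1)·(-1); (-1)·3 + 2·(-1)) = (10, -5)
The requested component of w2 is -5.

-5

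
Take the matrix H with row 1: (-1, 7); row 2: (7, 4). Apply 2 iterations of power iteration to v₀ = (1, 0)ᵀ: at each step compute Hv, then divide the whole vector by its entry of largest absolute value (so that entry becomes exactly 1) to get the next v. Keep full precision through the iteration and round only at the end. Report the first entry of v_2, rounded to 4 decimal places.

Hv0 = (-1.00000, 7.00000); divide by 7.00000 → v1 = (-0.14286, 1.00000)
Hv1 = (7.14286, 3.00000); divide by 7.14286 → v2 = (1.00000, 0.42000)
Requested entry of v2: 50/50 = 1.0000

1.0000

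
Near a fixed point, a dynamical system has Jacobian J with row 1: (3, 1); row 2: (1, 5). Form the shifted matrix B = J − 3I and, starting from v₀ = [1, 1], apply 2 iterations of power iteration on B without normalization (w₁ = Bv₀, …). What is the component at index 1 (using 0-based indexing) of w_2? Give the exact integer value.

B = J − 3I has rows (0, 1); (1, 2)
w1 = Bv₀ = (1, 3)
w2 = Bw1 = (3, 7)
Requested component of w2: 7

7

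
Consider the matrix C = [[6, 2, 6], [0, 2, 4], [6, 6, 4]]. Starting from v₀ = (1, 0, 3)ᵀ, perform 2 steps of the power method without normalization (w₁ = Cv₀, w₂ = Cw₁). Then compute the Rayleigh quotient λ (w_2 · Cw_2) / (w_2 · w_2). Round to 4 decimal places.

w1 = Cv₀ = (6·1 + 2·0 + 6·3; 0·1 + 2·0 + 4·3; 6·1 + 6·0 + 4·3) = (24, 12, 18)
w2 = Cw1 = (6·24 + 2·12 + 6·18; 0·24 + 2·12 + 4·18; 6·24 + 6·12 + 4·18) = (276, 96, 288)
Cw2 = (3576, 1344, 3384)
w2·Cw2 = 276·3576 + 96·1344 + 288·3384 = 2090592; w2·w2 = 276·276 + 96·96 + 288·288 = 168336
λ ≈ 2090592/168336 = 12.4192

λ ≈ 12.4192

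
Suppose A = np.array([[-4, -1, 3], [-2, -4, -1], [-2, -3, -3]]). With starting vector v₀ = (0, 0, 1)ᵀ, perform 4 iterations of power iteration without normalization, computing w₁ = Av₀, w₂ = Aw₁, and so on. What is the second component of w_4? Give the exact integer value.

w1 = Av₀ = ((-4)·0 + (-1)·0 + 3·1; (-2)·0 + (-4)·0 + (-1)·1; (-2)·0 + (-3)·0 + (-3)·1) = (3, -1, -3)
w2 = Aw1 = ((-4)·3 + (-1)·(-1) + 3·(-3); (-2)·3 + (-4)·(-1) + (-1)·(-3); (-2)·3 + (-3)·(-1) + (-3)·(-3)) = (-20, 1, 6)
w3 = Aw2 = (97, 30, 19)
w4 = Aw3 = (-361, -333, -341)
The requested component of w4 is -333.

-333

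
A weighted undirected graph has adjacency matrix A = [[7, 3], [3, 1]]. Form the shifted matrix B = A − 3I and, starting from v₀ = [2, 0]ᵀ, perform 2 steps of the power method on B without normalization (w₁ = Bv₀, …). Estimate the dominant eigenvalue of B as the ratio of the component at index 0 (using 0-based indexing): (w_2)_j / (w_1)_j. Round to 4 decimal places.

μ ≈ 6.2500

B = A − 3I has rows (4, 3); (3, -2)
w1 = Bv₀ = (4·2 + 3·0; 3·2 + (-2)·0) = (8, 6)
w2 = Bw1 = (4·8 + 3·6; 3·8 + (-2)·6) = (50, 12)
Ratio: 50/8 = 6.2500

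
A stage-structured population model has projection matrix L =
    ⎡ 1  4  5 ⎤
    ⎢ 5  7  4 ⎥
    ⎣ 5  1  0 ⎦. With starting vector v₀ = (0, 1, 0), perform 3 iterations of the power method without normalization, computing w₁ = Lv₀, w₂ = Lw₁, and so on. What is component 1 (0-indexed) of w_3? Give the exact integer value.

w1 = Lv₀ = (1·0 + 4·1 + 5·0; 5·0 + 7·1 + 4·0; 5·0 + 1·1 + 0·0) = (4, 7, 1)
w2 = Lw1 = (1·4 + 4·7 + 5·1; 5·4 + 7·7 + 4·1; 5·4 + 1·7 + 0·1) = (37, 73, 27)
w3 = Lw2 = (464, 804, 258)
The requested component of w3 is 804.

804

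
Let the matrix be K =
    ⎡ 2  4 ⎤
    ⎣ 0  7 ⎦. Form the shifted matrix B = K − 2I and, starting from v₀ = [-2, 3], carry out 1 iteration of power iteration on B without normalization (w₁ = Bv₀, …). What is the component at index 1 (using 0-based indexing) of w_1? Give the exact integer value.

15

B = K − 2I has rows (0, 4); (0, 5)
w1 = Bv₀ = (12, 15)
Requested component of w1: 15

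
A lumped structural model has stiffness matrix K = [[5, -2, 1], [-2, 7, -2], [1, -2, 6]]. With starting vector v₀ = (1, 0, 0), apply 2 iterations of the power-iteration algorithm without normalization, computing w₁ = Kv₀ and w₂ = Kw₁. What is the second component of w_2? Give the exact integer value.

w1 = Kv₀ = (5·1 + (-2)·0 + 1·0; (-2)·1 + 7·0 + (-2)·0; 1·1 + (-2)·0 + 6·0) = (5, -2, 1)
w2 = Kw1 = (5·5 + (-2)·(-2) + 1·1; (-2)·5 + 7·(-2) + (-2)·1; 1·5 + (-2)·(-2) + 6·1) = (30, -26, 15)
The requested component of w2 is -26.

-26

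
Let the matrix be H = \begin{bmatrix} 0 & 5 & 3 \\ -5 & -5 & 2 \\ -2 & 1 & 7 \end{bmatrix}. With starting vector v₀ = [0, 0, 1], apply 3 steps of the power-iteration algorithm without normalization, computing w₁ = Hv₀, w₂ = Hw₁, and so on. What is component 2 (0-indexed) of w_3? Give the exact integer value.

w1 = Hv₀ = (0·0 + 5·0 + 3·1; (-5)·0 + (-5)·0 + 2·1; (-2)·0 + 1·0 + 7·1) = (3, 2, 7)
w2 = Hw1 = (0·3 + 5·2 + 3·7; (-5)·3 + (-5)·2 + 2·7; (-2)·3 + 1·2 + 7·7) = (31, -11, 45)
w3 = Hw2 = (80, -10, 242)
The requested component of w3 is 242.

242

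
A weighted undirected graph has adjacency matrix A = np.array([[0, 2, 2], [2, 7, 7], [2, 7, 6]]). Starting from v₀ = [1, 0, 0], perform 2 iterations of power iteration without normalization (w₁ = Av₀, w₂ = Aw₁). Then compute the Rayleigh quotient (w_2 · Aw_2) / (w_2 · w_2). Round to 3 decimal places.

w1 = Av₀ = (0·1 + 2·0 + 2·0; 2·1 + 7·0 + 7·0; 2·1 + 7·0 + 6·0) = (0, 2, 2)
w2 = Aw1 = (0·0 + 2·2 + 2·2; 2·0 + 7·2 + 7·2; 2·0 + 7·2 + 6·2) = (8, 28, 26)
Aw2 = (108, 394, 368)
w2·Aw2 = 8·108 + 28·394 + 26·368 = 21464; w2·w2 = 8·8 + 28·28 + 26·26 = 1524
λ ≈ 21464/1524 = 14.084

14.084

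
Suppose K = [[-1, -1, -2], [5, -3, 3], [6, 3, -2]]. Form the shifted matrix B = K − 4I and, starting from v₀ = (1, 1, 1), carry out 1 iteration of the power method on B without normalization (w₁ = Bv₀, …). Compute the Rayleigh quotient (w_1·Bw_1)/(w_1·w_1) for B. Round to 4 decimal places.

-6.6351

B = K − 4I has rows (-5, -1, -2); (5, -7, 3); (6, 3, -6)
w1 = Bv₀ = ((-5)·1 + (-1)·1 + (-2)·1; 5·1 + (-7)·1 + 3·1; 6·1 + 3·1 + (-6)·1) = (-8, 1, 3)
Bw1 = (33, -38, -63)
w1·Bw1 = -491; w1·w1 = 74; μ ≈ -491/74 = -6.6351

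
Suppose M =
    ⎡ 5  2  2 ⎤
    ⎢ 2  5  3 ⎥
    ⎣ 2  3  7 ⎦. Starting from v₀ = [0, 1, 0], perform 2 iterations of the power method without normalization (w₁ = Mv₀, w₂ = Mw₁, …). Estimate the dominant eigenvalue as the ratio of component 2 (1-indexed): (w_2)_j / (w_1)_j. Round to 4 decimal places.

7.6000

w1 = Mv₀ = (5·0 + 2·1 + 2·0; 2·0 + 5·1 + 3·0; 2·0 + 3·1 + 7·0) = (2, 5, 3)
w2 = Mw1 = (5·2 + 2·5 + 2·3; 2·2 + 5·5 + 3·3; 2·2 + 3·5 + 7·3) = (26, 38, 40)
Ratio at component: 38 / 5 = 7.6000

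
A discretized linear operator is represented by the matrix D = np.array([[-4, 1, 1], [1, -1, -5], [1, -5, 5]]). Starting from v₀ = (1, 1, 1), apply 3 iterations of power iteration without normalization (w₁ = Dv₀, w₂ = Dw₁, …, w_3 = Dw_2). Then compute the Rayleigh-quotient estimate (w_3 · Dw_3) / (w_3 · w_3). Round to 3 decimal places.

7.349

w1 = Dv₀ = (-2, -5, 1)
w2 = Dw1 = (4, -2, 28)
w3 = Dw2 = (10, -134, 154)
Dw3 = (-20, -626, 1450)
w3·Dw3 = 10·(-20) + (-134)·(-626) + 154·1450 = 306984; w3·w3 = 10·10 + (-134)·(-134) + 154·154 = 41772
λ ≈ 306984/41772 = 7.349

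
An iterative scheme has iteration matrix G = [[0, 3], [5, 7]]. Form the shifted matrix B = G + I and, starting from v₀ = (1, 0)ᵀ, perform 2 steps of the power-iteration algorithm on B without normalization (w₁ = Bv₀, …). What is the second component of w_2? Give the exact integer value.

45

B = G + I has rows (1, 3); (5, 8)
w1 = Bv₀ = (1, 5)
w2 = Bw1 = (16, 45)
Requested component of w2: 45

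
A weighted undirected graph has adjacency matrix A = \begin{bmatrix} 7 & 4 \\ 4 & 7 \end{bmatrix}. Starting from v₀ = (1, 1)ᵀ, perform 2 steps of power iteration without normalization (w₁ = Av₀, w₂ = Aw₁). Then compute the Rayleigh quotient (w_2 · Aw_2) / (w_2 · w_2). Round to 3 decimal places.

λ ≈ 11.000

w1 = Av₀ = (7·1 + 4·1; 4·1 + 7·1) = (11, 11)
w2 = Aw1 = (7·11 + 4·11; 4·11 + 7·11) = (121, 121)
Aw2 = (1331, 1331)
w2·Aw2 = 121·1331 + 121·1331 = 322102; w2·w2 = 121·121 + 121·121 = 29282
λ ≈ 322102/29282 = 11.000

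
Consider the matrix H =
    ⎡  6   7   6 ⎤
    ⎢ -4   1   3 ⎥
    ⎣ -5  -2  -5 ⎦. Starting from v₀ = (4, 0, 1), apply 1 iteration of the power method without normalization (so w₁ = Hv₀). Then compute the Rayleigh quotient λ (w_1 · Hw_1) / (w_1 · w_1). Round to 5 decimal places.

λ ≈ 0.50118

w1 = Hv₀ = (30, -13, -25)
Hw1 = (-61, -208, 1)
w1·Hw1 = 30·(-61) + (-13)·(-208) + (-25)·1 = 849; w1·w1 = 30·30 + (-13)·(-13) + (-25)·(-25) = 1694
λ ≈ 849/1694 = 0.50118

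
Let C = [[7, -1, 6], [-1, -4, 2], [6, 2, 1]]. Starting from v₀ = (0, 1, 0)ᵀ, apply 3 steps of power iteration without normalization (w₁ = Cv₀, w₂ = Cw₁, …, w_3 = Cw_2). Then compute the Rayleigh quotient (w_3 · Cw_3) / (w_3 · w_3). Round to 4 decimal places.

λ ≈ -5.4503

w1 = Cv₀ = (7·0 + (-1)·1 + 6·0; (-1)·0 + (-4)·1 + 2·0; 6·0 + 2·1 + 1·0) = (-1, -4, 2)
w2 = Cw1 = (7·(-1) + (-1)·(-4) + 6·2; (-1)·(-1) + (-4)·(-4) + 2·2; 6·(-1) + 2·(-4) + 1·2) = (9, 21, -12)
w3 = Cw2 = (-30, -117, 84)
Cw3 = (411, 666, -330)
w3·Cw3 = (-30)·411 + (-117)·666 + 84·(-330) = -117972; w3·w3 = (-30)·(-30) + (-117)·(-117) + 84·84 = 21645
λ ≈ -117972/21645 = -5.4503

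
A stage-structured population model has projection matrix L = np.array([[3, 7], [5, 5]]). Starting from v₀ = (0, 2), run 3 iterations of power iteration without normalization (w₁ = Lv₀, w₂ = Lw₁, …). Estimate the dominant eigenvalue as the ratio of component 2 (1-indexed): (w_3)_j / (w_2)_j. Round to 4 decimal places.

w1 = Lv₀ = (14, 10)
w2 = Lw1 = (112, 120)
w3 = Lw2 = (1176, 1160)
Ratio at component: 1160 / 120 = 9.6667

9.6667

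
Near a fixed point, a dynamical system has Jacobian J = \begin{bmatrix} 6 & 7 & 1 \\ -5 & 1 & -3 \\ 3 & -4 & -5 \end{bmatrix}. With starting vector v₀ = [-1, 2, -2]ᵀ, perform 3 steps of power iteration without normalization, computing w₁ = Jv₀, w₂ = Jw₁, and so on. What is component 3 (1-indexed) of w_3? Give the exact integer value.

579

w1 = Jv₀ = (6·(-1) + 7·2 + 1·(-2); (-5)·(-1) + 1·2 + (-3)·(-2); 3·(-1) + (-4)·2 + (-5)·(-2)) = (6, 13, -1)
w2 = Jw1 = (6·6 + 7·13 + 1·(-1); (-5)·6 + 1·13 + (-3)·(-1); 3·6 + (-4)·13 + (-5)·(-1)) = (126, -14, -29)
w3 = Jw2 = (629, -557, 579)
The requested component of w3 is 579.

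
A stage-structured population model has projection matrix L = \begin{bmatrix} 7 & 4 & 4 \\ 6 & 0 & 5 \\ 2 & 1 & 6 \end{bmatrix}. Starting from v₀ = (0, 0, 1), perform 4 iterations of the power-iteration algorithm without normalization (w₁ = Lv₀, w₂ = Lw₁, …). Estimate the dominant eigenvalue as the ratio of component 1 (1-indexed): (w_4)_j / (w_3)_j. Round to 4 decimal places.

w1 = Lv₀ = (7·0 + 4·0 + 4·1; 6·0 + 0·0 + 5·1; 2·0 + 1·0 + 6·1) = (4, 5, 6)
w2 = Lw1 = (7·4 + 4·5 + 4·6; 6·4 + 0·5 + 5·6; 2·4 + 1·5 + 6·6) = (72, 54, 49)
w3 = Lw2 = (916, 677, 492)
w4 = Lw3 = (11088, 7956, 5461)
Ratio at component: 11088 / 916 = 12.1048

λ ≈ 12.1048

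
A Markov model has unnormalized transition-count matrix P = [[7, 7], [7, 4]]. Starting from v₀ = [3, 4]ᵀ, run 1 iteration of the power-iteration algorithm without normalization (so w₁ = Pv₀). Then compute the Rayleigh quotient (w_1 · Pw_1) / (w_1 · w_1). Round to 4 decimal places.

w1 = Pv₀ = (49, 37)
Pw1 = (602, 491)
w1·Pw1 = 49·602 + 37·491 = 47665; w1·w1 = 49·49 + 37·37 = 3770
λ ≈ 47665/3770 = 12.6432

λ ≈ 12.6432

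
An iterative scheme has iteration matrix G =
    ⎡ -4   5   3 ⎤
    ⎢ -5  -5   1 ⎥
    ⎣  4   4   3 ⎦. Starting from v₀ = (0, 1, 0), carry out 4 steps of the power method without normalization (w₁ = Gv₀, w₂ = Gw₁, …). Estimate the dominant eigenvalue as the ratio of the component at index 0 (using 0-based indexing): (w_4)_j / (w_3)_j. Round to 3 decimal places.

λ ≈ -1.101

w1 = Gv₀ = ((-4)·0 + 5·1 + 3·0; (-5)·0 + (-5)·1 + 1·0; 4·0 + 4·1 + 3·0) = (5, -5, 4)
w2 = Gw1 = ((-4)·5 + 5·(-5) + 3·4; (-5)·5 + (-5)·(-5) + 1·4; 4·5 + 4·(-5) + 3·4) = (-33, 4, 12)
w3 = Gw2 = (188, 157, -80)
w4 = Gw3 = (-207, -1805, 1140)
Ratio at component: -207 / 188 = -1.101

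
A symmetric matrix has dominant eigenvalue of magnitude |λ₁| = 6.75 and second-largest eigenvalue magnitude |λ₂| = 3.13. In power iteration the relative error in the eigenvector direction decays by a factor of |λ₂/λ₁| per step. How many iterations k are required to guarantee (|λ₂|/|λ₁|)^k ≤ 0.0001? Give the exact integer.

12

|λ₂/λ₁| = 3.13/6.75 = 0.46370
Need k ≥ ln(0.0001) / ln(0.46370) = -9.2103 / -0.7685 ≈ 11.985
Smallest integer k satisfying the bound: 12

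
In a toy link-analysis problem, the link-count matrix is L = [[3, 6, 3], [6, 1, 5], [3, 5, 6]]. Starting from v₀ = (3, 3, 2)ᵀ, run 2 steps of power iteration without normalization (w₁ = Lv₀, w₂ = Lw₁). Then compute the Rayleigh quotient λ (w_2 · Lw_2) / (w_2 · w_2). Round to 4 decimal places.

w1 = Lv₀ = (3·3 + 6·3 + 3·2; 6·3 + 1·3 + 5·2; 3·3 + 5·3 + 6·2) = (33, 31, 36)
w2 = Lw1 = (3·33 + 6·31 + 3·36; 6·33 + 1·31 + 5·36; 3·33 + 5·31 + 6·36) = (393, 409, 470)
Lw2 = (5043, 5117, 6044)
w2·Lw2 = 393·5043 + 409·5117 + 470·6044 = 6915432; w2·w2 = 393·393 + 409·409 + 470·470 = 542630
λ ≈ 6915432/542630 = 12.7443

12.7443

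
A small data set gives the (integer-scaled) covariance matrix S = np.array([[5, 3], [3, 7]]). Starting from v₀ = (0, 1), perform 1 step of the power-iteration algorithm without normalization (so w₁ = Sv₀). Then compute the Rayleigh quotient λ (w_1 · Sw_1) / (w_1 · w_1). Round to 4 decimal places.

8.8621

w1 = Sv₀ = (5·0 + 3·1; 3·0 + 7·1) = (3, 7)
Sw1 = (36, 58)
w1·Sw1 = 3·36 + 7·58 = 514; w1·w1 = 3·3 + 7·7 = 58
λ ≈ 514/58 = 8.8621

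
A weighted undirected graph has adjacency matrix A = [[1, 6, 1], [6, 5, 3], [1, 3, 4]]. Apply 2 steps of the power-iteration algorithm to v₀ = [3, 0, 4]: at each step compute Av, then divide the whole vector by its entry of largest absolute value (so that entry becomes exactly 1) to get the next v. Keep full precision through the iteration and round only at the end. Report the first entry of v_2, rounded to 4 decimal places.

Av0 = (7.00000, 30.00000, 19.00000); divide by 30.00000 → v1 = (0.23333, 1.00000, 0.63333)
Av1 = (6.86667, 8.30000, 5.76667); divide by 8.30000 → v2 = (0.82731, 1.00000, 0.69478)
Requested entry of v2: 206/249 = 0.8273

0.8273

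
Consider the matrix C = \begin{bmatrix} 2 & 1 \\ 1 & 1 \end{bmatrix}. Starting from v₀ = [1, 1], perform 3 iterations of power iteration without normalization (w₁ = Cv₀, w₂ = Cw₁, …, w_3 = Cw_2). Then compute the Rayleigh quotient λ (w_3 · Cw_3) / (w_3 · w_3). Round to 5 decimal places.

w1 = Cv₀ = (2·1 + 1·1; 1·1 + 1·1) = (3, 2)
w2 = Cw1 = (2·3 + 1·2; 1·3 + 1·2) = (8, 5)
w3 = Cw2 = (21, 13)
Cw3 = (55, 34)
w3·Cw3 = 21·55 + 13·34 = 1597; w3·w3 = 21·21 + 13·13 = 610
λ ≈ 1597/610 = 2.61803

2.61803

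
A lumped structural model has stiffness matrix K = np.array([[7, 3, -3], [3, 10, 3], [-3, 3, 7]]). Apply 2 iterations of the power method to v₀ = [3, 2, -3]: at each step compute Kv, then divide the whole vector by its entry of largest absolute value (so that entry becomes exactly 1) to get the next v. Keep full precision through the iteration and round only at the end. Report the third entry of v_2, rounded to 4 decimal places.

Kv0 = (36.00000, 20.00000, -24.00000); divide by 36.00000 → v1 = (1.00000, 0.55556, -0.66667)
Kv1 = (10.66667, 6.55556, -6.00000); divide by 10.66667 → v2 = (1.00000, 0.61458, -0.56250)
Requested entry of v2: -216/384 = -0.5625

-0.5625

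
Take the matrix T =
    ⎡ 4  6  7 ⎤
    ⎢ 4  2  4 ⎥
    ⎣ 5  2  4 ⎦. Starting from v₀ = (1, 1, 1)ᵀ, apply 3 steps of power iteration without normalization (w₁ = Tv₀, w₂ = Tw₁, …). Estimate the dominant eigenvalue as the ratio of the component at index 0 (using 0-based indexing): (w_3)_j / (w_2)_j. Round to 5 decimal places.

λ ≈ 12.95122

w1 = Tv₀ = (4·1 + 6·1 + 7·1; 4·1 + 2·1 + 4·1; 5·1 + 2·1 + 4·1) = (17, 10, 11)
w2 = Tw1 = (4·17 + 6·10 + 7·11; 4·17 + 2·10 + 4·11; 5·17 + 2·10 + 4·11) = (205, 132, 149)
w3 = Tw2 = (2655, 1680, 1885)
Ratio at component: 2655 / 205 = 12.95122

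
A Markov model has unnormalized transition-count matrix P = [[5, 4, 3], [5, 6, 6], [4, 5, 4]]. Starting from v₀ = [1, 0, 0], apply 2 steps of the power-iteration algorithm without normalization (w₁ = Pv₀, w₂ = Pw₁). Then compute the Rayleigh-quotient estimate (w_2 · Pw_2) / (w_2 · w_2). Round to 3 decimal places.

w1 = Pv₀ = (5, 5, 4)
w2 = Pw1 = (57, 79, 61)
Pw2 = (784, 1125, 867)
w2·Pw2 = 57·784 + 79·1125 + 61·867 = 186450; w2·w2 = 57·57 + 79·79 + 61·61 = 13211
λ ≈ 186450/13211 = 14.113

14.113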